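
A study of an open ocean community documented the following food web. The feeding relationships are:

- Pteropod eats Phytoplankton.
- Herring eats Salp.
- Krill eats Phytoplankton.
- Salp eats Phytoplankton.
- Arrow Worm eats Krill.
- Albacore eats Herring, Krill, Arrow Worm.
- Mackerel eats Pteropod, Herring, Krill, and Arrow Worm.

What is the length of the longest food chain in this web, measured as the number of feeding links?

3 links

One longest chain: Phytoplankton → Krill → Arrow Worm → Albacore.
It has 4 species and 3 links.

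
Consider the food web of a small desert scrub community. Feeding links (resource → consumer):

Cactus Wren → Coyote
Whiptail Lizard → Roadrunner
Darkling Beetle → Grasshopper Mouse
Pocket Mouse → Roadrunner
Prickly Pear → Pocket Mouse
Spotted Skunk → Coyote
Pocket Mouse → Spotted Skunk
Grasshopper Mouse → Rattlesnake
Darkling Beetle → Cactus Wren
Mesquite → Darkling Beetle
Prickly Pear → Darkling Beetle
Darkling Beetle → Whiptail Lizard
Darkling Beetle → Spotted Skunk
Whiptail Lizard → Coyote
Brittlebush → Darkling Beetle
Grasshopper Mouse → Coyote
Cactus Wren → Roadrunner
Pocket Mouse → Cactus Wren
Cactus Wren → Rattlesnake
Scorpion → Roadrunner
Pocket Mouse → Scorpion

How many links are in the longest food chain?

One longest chain: Prickly Pear → Darkling Beetle → Cactus Wren → Roadrunner.
It has 4 species and 3 links.

3 links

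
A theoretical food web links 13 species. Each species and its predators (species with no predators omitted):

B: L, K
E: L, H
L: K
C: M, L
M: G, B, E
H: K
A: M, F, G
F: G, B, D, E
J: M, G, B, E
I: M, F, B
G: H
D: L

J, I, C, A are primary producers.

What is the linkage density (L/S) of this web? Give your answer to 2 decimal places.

L/S = 2.08

There are L = 27 links among S = 13 species.
L/S = 27/13 = 2.0769 ≈ 2.08.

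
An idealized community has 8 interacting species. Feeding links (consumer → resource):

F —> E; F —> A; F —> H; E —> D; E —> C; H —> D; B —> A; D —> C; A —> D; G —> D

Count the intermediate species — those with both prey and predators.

Intermediate species (has both prey and predators): D, E, H, A.
Count: 4.

4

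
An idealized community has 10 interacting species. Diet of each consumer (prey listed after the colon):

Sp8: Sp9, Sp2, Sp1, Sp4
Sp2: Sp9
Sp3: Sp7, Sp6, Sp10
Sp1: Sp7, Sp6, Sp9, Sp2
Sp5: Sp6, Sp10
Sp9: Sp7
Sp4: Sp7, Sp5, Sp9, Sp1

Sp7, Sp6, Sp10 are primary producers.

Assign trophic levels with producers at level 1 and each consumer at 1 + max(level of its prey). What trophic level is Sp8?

Trophic level 6

Sp7 is a producer → level 1.
Sp9 eats Sp7 → level 2.
Sp2 eats Sp9 → level 3.
Sp1 eats Sp2 (level 3); other prey at levels: Sp7 1, Sp6 1, Sp9 2 → level 4.
Sp4 eats Sp1 (level 4); other prey at levels: Sp7 1, Sp5 2, Sp9 2 → level 5.
Sp8 eats Sp4 (level 5); other prey at levels: Sp9 2, Sp2 3, Sp1 4 → level 6.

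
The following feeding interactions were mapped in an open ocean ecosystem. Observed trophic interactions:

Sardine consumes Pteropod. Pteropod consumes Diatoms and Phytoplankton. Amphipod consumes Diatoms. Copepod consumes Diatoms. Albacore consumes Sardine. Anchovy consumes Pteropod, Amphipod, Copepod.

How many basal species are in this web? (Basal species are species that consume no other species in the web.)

Basal species (no prey listed): Diatoms, Phytoplankton.
Count: 2.

2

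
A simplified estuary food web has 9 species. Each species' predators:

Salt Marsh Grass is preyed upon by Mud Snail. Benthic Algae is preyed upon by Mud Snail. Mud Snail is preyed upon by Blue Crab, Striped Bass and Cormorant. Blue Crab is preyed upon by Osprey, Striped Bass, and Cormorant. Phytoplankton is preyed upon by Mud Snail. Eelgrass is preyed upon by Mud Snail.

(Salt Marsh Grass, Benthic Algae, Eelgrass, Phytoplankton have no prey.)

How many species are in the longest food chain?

4 species

One longest chain: Salt Marsh Grass → Mud Snail → Blue Crab → Cormorant.
It has 4 species and 3 links.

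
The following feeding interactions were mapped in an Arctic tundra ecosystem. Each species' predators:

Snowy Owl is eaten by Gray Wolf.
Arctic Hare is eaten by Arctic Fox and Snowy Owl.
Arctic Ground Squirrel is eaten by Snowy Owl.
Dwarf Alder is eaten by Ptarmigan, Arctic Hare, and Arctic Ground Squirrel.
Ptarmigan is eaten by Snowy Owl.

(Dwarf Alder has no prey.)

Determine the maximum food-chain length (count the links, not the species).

3 links

One longest chain: Dwarf Alder → Arctic Ground Squirrel → Snowy Owl → Gray Wolf.
It has 4 species and 3 links.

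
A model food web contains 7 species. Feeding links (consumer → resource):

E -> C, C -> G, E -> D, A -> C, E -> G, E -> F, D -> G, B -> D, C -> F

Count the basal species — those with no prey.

Basal species (no prey listed): G, F.
Count: 2.

2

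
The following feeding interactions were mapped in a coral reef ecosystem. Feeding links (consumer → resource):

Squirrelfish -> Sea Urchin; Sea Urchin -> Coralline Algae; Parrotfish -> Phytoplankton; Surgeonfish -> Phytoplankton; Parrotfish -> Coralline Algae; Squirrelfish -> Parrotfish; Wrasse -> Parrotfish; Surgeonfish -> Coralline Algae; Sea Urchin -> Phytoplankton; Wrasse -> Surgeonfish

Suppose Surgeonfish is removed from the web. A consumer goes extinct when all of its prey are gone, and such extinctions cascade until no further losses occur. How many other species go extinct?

Remove Surgeonfish.
Every predator of it retains at least one other prey: Wrasse still has Parrotfish.
No consumer loses all prey, so no secondary extinctions occur.

0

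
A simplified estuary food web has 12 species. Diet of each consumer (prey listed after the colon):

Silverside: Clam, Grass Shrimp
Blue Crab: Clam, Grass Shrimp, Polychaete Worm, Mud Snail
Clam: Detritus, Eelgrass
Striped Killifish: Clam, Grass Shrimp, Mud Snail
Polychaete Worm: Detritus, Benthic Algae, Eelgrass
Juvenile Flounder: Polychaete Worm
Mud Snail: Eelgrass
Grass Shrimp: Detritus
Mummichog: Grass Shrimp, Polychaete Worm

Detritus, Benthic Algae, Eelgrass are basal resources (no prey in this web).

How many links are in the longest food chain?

2 links

One longest chain: Detritus → Clam → Blue Crab.
It has 3 species and 2 links.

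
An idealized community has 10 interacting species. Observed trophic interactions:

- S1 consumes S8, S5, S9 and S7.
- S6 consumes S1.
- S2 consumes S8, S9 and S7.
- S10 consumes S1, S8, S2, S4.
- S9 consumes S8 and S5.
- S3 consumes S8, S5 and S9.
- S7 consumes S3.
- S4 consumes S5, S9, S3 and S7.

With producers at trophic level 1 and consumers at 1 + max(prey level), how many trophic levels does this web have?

6

Producers (level 1): S5, S8.
S5 → S9 → S3 → S7 → S2 → S10 gives S10 level 6.
No species has a prey at level 6, so no species reaches level 7.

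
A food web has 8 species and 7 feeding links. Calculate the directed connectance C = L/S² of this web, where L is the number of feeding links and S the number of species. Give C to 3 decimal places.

C = 0.109

The web has S = 8 species and L = 7 feeding links.
C = L / S² = 7 / 64 = 0.1094 ≈ 0.109.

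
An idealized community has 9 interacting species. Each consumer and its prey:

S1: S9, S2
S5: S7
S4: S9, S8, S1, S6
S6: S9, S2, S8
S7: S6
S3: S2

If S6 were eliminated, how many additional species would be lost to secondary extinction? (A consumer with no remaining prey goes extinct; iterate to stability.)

Remove S6.
Round 1: S7 (all prey gone) → extinct.
Round 2: S5 (all prey gone) → extinct.
No further losses. Total secondary extinctions: 2.

2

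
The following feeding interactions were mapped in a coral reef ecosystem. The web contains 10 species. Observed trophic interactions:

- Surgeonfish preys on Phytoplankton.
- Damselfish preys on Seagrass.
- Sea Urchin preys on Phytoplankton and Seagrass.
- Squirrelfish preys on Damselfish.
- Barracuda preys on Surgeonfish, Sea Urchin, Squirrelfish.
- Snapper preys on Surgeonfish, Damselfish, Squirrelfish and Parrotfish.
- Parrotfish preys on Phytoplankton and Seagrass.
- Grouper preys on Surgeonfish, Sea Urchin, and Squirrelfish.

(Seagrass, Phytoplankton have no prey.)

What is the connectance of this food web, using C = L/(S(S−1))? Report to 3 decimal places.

C = 0.189

The web has S = 10 species and L = 17 feeding links.
C = L / (S(S−1)) = 17 / 90 = 0.1889 ≈ 0.189.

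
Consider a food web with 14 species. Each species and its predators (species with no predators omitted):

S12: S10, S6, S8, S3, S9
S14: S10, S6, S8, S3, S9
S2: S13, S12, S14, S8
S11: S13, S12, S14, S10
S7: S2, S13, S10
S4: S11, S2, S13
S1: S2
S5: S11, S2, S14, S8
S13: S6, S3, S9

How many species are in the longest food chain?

One longest chain: S4 → S11 → S14 → S10.
It has 4 species and 3 links.

4 species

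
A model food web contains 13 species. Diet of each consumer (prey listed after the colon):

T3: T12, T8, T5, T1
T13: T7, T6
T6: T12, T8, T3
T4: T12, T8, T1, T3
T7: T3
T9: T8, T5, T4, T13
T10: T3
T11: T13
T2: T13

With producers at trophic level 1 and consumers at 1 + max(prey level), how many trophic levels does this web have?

Producers (level 1): T12, T8, T5, T1.
T12 → T3 → T7 → T13 → T9 gives T9 level 5.
No species has a prey at level 5, so no species reaches level 6.

5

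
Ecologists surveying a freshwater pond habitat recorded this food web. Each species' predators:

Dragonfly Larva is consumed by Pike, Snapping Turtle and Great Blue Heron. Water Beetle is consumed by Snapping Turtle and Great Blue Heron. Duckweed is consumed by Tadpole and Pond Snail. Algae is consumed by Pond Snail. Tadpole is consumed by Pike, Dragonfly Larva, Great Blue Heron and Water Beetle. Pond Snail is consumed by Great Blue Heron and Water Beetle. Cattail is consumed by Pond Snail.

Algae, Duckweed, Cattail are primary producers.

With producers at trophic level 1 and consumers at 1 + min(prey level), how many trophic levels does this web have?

Producers (level 1): Algae, Duckweed, Cattail.
Following each consumer down to its lowest-level prey: Algae → Pond Snail → Water Beetle → Snapping Turtle (levels 1 through 4).
All prey of Snapping Turtle (Water Beetle 3, Dragonfly Larva 3) are at level 3 or above, so Snapping Turtle is at level 1 + 3 = 4.
Every consumer has at least one prey at level 3 or below, so none exceeds level 4.

4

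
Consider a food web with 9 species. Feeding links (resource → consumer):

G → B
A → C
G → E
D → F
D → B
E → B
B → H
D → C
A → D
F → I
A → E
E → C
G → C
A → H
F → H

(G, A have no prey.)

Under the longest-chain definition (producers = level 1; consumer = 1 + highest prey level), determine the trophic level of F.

Trophic level 3

A is a producer → level 1.
D eats A → level 2.
F eats D → level 3.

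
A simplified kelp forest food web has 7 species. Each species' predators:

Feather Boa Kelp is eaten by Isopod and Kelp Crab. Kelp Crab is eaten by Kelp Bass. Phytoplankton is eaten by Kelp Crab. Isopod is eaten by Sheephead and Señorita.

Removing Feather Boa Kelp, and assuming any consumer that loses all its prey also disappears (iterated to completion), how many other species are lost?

Remove Feather Boa Kelp.
Round 1: Isopod (all prey gone) → extinct.
Round 2: Señorita (all prey gone), Sheephead (all prey gone) → extinct.
No further losses. Total secondary extinctions: 3.

3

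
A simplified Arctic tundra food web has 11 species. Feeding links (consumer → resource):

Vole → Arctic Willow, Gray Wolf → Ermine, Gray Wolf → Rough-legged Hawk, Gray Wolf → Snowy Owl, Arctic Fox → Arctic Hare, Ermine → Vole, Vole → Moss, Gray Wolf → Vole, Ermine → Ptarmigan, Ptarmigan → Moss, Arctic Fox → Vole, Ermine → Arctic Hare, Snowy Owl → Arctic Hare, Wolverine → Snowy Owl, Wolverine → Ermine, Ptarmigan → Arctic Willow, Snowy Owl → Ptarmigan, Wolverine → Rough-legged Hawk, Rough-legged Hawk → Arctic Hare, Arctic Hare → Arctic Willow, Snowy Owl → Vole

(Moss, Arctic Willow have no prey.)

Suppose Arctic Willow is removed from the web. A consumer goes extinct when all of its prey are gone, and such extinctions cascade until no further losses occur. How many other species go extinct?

Remove Arctic Willow.
Round 1: Arctic Hare (all prey gone) → extinct.
Round 2: Rough-legged Hawk (all prey gone) → extinct.
No further losses. Total secondary extinctions: 2.

2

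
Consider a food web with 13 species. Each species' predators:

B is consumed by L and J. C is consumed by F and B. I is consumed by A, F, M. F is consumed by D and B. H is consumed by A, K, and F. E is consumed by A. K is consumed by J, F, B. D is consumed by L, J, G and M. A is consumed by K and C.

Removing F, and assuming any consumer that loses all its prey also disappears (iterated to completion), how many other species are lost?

2

Remove F.
Round 1: D (all prey gone) → extinct.
Round 2: G (all prey gone) → extinct.
No further losses. Total secondary extinctions: 2.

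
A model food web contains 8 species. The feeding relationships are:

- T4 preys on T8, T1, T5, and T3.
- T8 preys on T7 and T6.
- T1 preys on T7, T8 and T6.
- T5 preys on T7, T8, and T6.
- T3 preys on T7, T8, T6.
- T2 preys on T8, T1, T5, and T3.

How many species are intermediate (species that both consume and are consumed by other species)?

Intermediate species (has both prey and predators): T8, T3, T1, T5.
Count: 4.

4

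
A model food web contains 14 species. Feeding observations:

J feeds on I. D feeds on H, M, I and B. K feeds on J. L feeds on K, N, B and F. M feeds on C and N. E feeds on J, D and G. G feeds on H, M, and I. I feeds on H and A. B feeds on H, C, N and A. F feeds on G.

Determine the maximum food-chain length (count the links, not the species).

One longest chain: A → I → J → K → L.
It has 5 species and 4 links.

4 links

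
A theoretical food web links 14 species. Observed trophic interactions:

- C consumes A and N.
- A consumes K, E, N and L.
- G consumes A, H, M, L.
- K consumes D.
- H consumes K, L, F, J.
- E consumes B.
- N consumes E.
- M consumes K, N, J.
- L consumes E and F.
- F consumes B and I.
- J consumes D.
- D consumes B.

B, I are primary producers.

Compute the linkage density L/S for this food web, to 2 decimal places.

There are L = 26 links among S = 14 species.
L/S = 26/14 = 1.8571 ≈ 1.86.

L/S = 1.86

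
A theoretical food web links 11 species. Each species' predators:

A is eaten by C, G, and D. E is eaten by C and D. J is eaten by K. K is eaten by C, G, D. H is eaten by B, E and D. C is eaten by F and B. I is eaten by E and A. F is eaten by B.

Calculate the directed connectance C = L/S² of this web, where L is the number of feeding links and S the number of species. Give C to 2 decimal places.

C = 0.14

The web has S = 11 species and L = 17 feeding links.
C = L / S² = 17 / 121 = 0.1405 ≈ 0.14.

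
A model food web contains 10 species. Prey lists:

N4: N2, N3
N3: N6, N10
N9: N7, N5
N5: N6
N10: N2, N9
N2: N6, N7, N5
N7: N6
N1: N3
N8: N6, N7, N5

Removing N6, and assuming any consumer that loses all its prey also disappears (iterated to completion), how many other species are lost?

Remove N6.
Round 1: N7 (all prey gone), N5 (all prey gone) → extinct.
Round 2: N8 (all prey gone), N2 (all prey gone), N9 (all prey gone) → extinct.
Round 3: N10 (all prey gone) → extinct.
Round 4: N3 (all prey gone) → extinct.
Round 5: N4 (all prey gone), N1 (all prey gone) → extinct.
No further losses. Total secondary extinctions: 9.

9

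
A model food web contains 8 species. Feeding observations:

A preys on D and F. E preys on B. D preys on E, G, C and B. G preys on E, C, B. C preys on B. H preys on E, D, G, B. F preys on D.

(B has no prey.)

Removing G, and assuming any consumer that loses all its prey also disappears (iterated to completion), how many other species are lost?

0

Remove G.
Every predator of it retains at least one other prey: D still has B, E, C; H still has B, E, D.
No consumer loses all prey, so no secondary extinctions occur.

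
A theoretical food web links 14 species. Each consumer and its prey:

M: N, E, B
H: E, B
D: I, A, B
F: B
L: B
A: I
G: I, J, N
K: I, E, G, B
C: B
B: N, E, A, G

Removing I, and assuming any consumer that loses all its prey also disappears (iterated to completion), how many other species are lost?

1

Remove I.
Round 1: A (all prey gone) → extinct.
No further losses. Total secondary extinctions: 1.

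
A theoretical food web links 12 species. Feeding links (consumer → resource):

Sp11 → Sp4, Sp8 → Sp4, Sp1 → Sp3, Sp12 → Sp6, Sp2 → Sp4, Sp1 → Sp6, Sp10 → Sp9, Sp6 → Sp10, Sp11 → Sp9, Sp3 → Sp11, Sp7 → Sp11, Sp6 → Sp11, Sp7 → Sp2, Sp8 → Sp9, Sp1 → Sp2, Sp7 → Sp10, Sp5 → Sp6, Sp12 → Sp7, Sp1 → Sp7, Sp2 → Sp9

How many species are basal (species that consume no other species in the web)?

2

Basal species (no prey listed): Sp4, Sp9.
Count: 2.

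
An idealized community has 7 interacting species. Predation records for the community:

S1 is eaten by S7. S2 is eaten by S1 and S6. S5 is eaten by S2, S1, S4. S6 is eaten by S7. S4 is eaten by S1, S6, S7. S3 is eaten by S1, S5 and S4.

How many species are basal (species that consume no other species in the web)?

1

Basal species (no prey listed): S3.
Count: 1.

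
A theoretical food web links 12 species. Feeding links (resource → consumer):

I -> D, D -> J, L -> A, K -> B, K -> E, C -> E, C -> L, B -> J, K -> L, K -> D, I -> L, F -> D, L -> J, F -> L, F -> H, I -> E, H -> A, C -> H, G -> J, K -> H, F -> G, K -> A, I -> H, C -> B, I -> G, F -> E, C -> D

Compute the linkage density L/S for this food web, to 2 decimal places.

There are L = 27 links among S = 12 species.
L/S = 27/12 = 2.2500 ≈ 2.25.

L/S = 2.25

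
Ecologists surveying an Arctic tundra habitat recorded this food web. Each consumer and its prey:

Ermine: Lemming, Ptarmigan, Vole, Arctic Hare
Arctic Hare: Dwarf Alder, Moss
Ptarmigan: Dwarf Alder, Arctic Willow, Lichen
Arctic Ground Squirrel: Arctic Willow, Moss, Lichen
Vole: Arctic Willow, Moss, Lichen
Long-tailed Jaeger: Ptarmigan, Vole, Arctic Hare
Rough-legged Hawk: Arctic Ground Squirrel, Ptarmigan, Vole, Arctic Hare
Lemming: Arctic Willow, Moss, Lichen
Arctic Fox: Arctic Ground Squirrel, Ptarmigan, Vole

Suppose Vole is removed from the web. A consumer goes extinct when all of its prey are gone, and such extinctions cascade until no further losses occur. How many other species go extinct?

0

Remove Vole.
Every predator of it retains at least one other prey: Ermine still has Lemming, Ptarmigan, Arctic Hare; Arctic Fox still has Arctic Ground Squirrel, Ptarmigan; Long-tailed Jaeger still has Ptarmigan, Arctic Hare; Rough-legged Hawk still has Arctic Ground Squirrel, Ptarmigan, Arctic Hare.
No consumer loses all prey, so no secondary extinctions occur.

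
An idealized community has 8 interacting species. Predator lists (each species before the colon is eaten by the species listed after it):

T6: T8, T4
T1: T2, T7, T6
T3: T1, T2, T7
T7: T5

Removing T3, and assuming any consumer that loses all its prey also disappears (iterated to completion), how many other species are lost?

7

Remove T3.
Round 1: T1 (all prey gone) → extinct.
Round 2: T2 (all prey gone), T7 (all prey gone), T6 (all prey gone) → extinct.
Round 3: T8 (all prey gone), T5 (all prey gone), T4 (all prey gone) → extinct.
No further losses. Total secondary extinctions: 7.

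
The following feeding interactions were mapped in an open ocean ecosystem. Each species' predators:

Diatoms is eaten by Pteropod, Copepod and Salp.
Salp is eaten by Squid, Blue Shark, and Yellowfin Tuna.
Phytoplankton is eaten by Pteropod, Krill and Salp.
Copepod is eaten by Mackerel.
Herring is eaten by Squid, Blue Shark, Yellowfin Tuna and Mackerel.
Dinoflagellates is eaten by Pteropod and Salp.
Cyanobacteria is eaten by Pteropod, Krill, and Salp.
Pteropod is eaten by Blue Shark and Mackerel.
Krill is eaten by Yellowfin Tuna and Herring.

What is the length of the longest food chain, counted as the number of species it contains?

One longest chain: Phytoplankton → Krill → Herring → Squid.
It has 4 species and 3 links.

4 species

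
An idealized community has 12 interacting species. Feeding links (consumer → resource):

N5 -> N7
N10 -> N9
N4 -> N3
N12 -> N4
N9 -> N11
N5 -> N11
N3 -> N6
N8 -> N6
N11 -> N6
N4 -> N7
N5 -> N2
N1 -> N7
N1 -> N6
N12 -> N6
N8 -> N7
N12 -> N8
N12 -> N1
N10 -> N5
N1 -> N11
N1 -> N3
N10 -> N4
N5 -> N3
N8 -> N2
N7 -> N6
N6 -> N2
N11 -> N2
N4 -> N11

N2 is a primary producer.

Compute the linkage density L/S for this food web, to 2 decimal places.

L/S = 2.25

There are L = 27 links among S = 12 species.
L/S = 27/12 = 2.2500 ≈ 2.25.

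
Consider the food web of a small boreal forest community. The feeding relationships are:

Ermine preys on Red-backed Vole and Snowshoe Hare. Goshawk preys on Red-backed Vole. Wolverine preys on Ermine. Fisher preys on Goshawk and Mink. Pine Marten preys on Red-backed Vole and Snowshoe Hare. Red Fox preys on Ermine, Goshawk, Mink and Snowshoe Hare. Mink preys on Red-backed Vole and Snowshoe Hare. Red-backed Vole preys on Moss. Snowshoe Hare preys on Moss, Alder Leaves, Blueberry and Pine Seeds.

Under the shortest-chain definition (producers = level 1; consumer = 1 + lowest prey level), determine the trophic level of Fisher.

Moss is a producer → level 1.
Red-backed Vole eats Moss → level 2.
Mink eats Red-backed Vole → level 3.
Fisher eats Mink → level 4.
No prey of Fisher is below level 3, so 4 is the minimum.

Trophic level 4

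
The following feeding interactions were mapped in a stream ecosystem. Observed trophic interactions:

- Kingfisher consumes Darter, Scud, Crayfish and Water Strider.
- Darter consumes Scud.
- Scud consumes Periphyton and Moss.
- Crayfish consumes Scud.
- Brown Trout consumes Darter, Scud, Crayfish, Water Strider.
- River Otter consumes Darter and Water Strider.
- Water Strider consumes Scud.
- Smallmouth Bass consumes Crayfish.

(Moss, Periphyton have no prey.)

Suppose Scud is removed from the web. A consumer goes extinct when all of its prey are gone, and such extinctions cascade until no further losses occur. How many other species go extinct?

7

Remove Scud.
Round 1: Water Strider (all prey gone), Crayfish (all prey gone), Darter (all prey gone) → extinct.
Round 2: Smallmouth Bass (all prey gone), Brown Trout (all prey gone), Kingfisher (all prey gone), River Otter (all prey gone) → extinct.
No further losses. Total secondary extinctions: 7.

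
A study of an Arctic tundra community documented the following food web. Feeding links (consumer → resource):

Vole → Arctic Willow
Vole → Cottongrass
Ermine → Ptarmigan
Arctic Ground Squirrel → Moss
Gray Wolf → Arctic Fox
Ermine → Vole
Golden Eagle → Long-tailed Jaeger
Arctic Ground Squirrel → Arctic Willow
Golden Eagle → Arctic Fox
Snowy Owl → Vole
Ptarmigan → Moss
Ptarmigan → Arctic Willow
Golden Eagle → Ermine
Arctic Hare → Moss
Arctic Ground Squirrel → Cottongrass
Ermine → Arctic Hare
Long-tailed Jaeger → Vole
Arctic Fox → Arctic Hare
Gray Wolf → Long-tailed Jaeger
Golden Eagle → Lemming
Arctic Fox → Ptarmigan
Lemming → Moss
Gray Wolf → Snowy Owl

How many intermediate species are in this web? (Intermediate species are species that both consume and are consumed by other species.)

8

Intermediate species (has both prey and predators): Arctic Hare, Lemming, Ptarmigan, Vole, Ermine, Snowy Owl, Long-tailed Jaeger, Arctic Fox.
Count: 8.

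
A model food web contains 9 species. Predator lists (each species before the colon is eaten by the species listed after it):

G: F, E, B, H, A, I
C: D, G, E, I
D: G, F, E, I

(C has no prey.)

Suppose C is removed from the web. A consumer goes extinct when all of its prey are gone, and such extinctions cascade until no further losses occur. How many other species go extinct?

Remove C.
Round 1: D (all prey gone) → extinct.
Round 2: G (all prey gone) → extinct.
Round 3: F (all prey gone), E (all prey gone), B (all prey gone), H (all prey gone), A (all prey gone), I (all prey gone) → extinct.
No further losses. Total secondary extinctions: 8.

8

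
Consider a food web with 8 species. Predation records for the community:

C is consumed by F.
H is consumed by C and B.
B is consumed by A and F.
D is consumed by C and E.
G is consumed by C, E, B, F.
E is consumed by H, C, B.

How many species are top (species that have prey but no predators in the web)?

2

Top species (has prey, but nothing eats it): F, A.
Count: 2.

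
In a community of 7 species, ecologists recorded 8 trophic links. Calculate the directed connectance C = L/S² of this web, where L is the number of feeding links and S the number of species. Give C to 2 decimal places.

C = 0.16

The web has S = 7 species and L = 8 feeding links.
C = L / S² = 8 / 49 = 0.1633 ≈ 0.16.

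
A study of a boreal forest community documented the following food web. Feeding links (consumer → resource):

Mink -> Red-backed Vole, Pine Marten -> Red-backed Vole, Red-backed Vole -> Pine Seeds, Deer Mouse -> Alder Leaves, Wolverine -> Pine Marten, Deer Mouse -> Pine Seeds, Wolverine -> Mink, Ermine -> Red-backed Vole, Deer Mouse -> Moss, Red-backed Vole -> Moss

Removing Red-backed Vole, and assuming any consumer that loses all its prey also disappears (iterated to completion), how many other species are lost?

Remove Red-backed Vole.
Round 1: Ermine (all prey gone), Pine Marten (all prey gone), Mink (all prey gone) → extinct.
Round 2: Wolverine (all prey gone) → extinct.
No further losses. Total secondary extinctions: 4.

4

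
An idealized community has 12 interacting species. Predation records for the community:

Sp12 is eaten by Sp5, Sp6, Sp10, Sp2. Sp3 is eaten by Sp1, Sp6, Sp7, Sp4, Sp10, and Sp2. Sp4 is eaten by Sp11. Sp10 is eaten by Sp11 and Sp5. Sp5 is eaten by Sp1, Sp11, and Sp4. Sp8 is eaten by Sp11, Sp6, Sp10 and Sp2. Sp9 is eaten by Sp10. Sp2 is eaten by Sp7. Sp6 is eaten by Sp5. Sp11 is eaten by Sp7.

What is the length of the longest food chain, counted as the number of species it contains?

6 species

One longest chain: Sp12 → Sp6 → Sp5 → Sp4 → Sp11 → Sp7.
It has 6 species and 5 links.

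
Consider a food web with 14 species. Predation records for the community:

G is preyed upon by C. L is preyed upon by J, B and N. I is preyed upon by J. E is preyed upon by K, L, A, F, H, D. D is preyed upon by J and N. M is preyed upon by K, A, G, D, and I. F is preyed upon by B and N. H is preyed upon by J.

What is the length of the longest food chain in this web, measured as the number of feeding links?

One longest chain: M → G → C.
It has 3 species and 2 links.

2 links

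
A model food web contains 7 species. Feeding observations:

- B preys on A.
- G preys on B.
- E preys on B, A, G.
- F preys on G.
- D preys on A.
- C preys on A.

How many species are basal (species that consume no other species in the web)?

1

Basal species (no prey listed): A.
Count: 1.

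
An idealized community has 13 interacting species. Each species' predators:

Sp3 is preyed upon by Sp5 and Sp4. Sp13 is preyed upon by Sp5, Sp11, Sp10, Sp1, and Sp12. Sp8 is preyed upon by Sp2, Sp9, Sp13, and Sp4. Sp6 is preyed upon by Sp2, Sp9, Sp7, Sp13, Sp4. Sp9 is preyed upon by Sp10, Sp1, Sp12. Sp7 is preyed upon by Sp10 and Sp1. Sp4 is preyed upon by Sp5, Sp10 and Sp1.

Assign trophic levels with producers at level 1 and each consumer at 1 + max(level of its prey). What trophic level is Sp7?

Trophic level 2

Sp6 is a producer → level 1.
Sp7 eats Sp6 → level 2.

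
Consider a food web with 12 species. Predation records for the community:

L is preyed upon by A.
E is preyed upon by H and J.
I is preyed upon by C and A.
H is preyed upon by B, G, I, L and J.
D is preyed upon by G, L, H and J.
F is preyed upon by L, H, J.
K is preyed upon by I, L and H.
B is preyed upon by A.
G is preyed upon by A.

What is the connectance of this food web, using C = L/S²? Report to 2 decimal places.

The web has S = 12 species and L = 22 feeding links.
C = L / S² = 22 / 144 = 0.1528 ≈ 0.15.

C = 0.15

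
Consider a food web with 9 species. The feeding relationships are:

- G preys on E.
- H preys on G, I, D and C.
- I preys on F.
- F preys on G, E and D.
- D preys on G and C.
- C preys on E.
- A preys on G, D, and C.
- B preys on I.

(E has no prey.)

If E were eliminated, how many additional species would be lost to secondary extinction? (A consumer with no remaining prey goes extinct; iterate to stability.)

Remove E.
Round 1: C (all prey gone), G (all prey gone) → extinct.
Round 2: D (all prey gone) → extinct.
Round 3: A (all prey gone), F (all prey gone) → extinct.
Round 4: I (all prey gone) → extinct.
Round 5: B (all prey gone), H (all prey gone) → extinct.
No further losses. Total secondary extinctions: 8.

8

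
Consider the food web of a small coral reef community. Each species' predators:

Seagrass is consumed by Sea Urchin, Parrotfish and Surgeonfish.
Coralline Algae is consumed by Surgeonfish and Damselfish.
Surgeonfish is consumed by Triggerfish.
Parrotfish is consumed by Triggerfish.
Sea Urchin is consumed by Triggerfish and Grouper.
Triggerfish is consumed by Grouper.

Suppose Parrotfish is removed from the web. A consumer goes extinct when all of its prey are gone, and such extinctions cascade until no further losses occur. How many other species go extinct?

Remove Parrotfish.
Every predator of it retains at least one other prey: Triggerfish still has Sea Urchin, Surgeonfish.
No consumer loses all prey, so no secondary extinctions occur.

0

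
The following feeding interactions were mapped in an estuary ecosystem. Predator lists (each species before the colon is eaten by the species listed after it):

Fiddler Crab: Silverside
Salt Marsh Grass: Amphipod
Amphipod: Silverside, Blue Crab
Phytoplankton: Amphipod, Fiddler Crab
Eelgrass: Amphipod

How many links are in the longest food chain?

2 links

One longest chain: Eelgrass → Amphipod → Silverside.
It has 3 species and 2 links.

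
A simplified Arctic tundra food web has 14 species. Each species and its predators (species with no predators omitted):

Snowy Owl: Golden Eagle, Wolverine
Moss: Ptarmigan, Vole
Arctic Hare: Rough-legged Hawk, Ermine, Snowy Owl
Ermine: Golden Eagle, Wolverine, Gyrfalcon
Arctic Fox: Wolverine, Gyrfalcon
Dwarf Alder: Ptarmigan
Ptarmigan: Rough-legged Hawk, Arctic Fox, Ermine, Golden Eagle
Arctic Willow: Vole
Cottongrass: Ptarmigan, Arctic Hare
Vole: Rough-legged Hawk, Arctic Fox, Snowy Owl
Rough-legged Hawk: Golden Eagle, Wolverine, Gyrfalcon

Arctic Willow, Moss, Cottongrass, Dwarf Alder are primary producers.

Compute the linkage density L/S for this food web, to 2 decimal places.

There are L = 26 links among S = 14 species.
L/S = 26/14 = 1.8571 ≈ 1.86.

L/S = 1.86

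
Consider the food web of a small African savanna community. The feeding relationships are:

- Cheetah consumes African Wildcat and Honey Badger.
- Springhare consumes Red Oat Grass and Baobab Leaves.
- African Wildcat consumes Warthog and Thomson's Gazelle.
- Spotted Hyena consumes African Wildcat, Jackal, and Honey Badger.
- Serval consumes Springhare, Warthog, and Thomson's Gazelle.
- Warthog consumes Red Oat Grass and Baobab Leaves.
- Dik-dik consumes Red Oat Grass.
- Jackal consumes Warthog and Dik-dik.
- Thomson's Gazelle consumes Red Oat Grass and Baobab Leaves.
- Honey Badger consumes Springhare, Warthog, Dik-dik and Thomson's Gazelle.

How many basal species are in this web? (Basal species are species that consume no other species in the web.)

Basal species (no prey listed): Red Oat Grass, Baobab Leaves.
Count: 2.

2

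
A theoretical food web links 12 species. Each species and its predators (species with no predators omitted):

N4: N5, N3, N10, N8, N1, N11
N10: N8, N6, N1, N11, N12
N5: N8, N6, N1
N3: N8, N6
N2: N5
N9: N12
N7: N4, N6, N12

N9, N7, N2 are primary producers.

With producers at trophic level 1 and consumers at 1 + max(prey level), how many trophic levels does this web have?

Producers (level 1): N9, N7, N2.
N7 → N4 → N10 → N11 gives N11 level 4.
No species has a prey at level 4, so no species reaches level 5.

4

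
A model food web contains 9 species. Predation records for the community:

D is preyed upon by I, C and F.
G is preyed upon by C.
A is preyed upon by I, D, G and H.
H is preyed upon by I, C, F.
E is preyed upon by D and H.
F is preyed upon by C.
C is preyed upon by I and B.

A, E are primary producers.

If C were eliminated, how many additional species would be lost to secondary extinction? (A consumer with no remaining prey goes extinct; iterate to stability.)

1

Remove C.
Round 1: B (all prey gone) → extinct.
No further losses. Total secondary extinctions: 1.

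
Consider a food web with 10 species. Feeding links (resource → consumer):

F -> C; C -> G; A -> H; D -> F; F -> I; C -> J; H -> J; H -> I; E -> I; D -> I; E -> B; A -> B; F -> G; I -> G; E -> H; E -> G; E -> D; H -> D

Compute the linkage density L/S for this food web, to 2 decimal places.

L/S = 1.80

There are L = 18 links among S = 10 species.
L/S = 18/10 = 1.8000 ≈ 1.80.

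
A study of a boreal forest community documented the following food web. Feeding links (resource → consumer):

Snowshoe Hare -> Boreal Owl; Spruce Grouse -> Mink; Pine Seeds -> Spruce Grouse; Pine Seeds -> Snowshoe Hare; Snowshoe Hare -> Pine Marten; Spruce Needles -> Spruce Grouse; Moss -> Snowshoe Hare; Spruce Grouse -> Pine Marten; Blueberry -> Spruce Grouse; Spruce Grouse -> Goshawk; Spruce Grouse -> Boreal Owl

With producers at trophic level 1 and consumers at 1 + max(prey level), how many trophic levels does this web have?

3

Producers (level 1): Spruce Needles, Pine Seeds, Blueberry, Moss.
Pine Seeds → Snowshoe Hare → Pine Marten gives Pine Marten level 3.
No species has a prey at level 3, so no species reaches level 4.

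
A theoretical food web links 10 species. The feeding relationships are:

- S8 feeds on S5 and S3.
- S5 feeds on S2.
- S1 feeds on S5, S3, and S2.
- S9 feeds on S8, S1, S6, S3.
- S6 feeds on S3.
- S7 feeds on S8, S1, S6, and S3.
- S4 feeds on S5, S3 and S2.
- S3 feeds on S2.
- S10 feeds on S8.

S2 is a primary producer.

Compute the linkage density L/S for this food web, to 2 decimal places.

There are L = 20 links among S = 10 species.
L/S = 20/10 = 2.0000 ≈ 2.00.

L/S = 2.00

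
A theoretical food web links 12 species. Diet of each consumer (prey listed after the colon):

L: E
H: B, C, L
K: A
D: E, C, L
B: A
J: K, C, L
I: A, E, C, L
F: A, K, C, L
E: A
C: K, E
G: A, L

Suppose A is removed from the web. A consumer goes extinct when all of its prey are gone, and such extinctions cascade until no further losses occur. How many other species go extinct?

11

Remove A.
Round 1: K (all prey gone), B (all prey gone), E (all prey gone) → extinct.
Round 2: C (all prey gone), L (all prey gone) → extinct.
Round 3: F (all prey gone), I (all prey gone), J (all prey gone), H (all prey gone), G (all prey gone), D (all prey gone) → extinct.
No further losses. Total secondary extinctions: 11.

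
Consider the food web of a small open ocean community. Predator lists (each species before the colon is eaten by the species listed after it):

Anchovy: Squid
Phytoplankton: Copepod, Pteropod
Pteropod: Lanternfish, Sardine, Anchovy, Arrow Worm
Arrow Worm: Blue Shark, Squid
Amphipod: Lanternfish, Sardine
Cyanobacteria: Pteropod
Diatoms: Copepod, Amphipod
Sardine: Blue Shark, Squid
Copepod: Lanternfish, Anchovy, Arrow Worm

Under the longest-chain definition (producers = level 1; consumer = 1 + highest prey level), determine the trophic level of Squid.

Diatoms is a producer → level 1.
Copepod eats Diatoms (level 1); other prey at levels: Phytoplankton 1 → level 2.
Anchovy eats Copepod (level 2); other prey at levels: Pteropod 2 → level 3.
Squid eats Anchovy (level 3); other prey at levels: Sardine 3, Arrow Worm 3 → level 4.

Trophic level 4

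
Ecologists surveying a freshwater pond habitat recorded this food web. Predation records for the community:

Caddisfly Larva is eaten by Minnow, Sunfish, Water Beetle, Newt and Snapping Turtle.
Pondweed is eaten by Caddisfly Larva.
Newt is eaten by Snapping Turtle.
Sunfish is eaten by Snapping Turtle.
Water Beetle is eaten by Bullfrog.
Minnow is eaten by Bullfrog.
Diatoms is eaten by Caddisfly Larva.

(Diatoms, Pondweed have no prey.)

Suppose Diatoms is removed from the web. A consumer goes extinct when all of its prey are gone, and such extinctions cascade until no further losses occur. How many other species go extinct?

Remove Diatoms.
Every predator of it retains at least one other prey: Caddisfly Larva still has Pondweed.
No consumer loses all prey, so no secondary extinctions occur.

0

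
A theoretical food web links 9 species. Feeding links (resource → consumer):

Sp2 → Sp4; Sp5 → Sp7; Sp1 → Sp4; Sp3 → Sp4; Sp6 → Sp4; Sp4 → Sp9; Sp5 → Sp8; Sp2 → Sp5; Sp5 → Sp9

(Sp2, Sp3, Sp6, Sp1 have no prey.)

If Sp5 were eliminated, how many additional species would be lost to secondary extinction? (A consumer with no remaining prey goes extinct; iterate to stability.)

2

Remove Sp5.
Round 1: Sp8 (all prey gone), Sp7 (all prey gone) → extinct.
No further losses. Total secondary extinctions: 2.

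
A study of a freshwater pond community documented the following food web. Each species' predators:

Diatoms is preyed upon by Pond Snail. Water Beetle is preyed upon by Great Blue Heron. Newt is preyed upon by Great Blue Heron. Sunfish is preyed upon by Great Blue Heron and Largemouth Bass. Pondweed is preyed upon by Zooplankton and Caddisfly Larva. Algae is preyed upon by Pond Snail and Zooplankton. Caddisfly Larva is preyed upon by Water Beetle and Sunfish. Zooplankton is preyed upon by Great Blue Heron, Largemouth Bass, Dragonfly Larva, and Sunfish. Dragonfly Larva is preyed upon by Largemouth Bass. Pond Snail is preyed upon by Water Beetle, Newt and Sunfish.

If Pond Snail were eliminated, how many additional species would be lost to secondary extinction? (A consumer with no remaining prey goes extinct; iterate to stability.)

1

Remove Pond Snail.
Round 1: Newt (all prey gone) → extinct.
No further losses. Total secondary extinctions: 1.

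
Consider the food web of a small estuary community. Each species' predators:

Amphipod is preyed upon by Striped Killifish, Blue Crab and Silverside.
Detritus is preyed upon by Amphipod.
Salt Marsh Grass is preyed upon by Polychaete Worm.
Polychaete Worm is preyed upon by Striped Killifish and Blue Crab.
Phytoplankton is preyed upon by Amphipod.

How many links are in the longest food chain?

2 links

One longest chain: Phytoplankton → Amphipod → Silverside.
It has 3 species and 2 links.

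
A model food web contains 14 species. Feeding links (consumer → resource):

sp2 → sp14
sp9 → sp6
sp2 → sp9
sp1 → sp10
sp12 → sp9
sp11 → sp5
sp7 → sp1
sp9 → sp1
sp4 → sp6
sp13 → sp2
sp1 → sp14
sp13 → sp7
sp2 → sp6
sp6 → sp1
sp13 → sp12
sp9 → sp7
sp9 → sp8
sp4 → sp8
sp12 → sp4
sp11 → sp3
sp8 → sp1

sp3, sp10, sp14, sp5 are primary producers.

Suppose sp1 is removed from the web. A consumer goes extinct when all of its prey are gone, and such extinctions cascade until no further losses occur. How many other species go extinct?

6

Remove sp1.
Round 1: sp7 (all prey gone), sp6 (all prey gone), sp8 (all prey gone) → extinct.
Round 2: sp4 (all prey gone), sp9 (all prey gone) → extinct.
Round 3: sp12 (all prey gone) → extinct.
No further losses. Total secondary extinctions: 6.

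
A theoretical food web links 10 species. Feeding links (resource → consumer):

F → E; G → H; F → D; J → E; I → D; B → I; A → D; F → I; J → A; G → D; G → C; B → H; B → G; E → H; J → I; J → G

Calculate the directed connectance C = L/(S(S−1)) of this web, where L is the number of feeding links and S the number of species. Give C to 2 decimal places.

C = 0.18

The web has S = 10 species and L = 16 feeding links.
C = L / (S(S−1)) = 16 / 90 = 0.1778 ≈ 0.18.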